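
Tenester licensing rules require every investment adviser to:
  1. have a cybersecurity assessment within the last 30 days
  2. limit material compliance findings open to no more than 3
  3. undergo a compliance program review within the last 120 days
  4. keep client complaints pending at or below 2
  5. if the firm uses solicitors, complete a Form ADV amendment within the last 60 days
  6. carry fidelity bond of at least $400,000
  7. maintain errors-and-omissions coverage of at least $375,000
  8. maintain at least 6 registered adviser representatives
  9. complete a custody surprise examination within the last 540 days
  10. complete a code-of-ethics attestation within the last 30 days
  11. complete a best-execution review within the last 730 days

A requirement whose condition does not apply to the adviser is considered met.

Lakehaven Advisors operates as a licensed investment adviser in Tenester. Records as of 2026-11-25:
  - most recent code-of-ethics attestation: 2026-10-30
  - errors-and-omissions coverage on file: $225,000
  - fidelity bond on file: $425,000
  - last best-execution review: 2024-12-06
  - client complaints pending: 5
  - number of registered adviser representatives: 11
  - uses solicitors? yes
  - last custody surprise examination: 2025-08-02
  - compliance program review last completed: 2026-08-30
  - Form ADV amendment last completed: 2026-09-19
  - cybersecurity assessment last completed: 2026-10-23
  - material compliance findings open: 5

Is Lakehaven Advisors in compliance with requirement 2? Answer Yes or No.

2. material compliance findings open 5 > 3 → not met

No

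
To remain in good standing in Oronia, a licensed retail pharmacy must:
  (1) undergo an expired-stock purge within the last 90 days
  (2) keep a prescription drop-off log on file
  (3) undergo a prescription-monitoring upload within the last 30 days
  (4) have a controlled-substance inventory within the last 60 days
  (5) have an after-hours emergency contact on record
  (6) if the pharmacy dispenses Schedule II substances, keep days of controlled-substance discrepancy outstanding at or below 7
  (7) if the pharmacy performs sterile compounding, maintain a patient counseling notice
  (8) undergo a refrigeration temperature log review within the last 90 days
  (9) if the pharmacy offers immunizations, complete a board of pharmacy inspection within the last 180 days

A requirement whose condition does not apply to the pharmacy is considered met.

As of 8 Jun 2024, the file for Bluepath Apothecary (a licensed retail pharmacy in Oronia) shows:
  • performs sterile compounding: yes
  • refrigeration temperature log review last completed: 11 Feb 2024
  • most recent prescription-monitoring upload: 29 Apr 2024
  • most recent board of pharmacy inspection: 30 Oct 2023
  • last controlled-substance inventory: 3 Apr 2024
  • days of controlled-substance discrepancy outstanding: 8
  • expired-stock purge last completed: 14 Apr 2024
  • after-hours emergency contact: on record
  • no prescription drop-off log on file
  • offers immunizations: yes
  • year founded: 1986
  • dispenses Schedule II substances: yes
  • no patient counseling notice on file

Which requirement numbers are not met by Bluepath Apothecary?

2, 3, 4, 6, 7, 8, 9

1. expired-stock purge 55 days ago vs limit 90 → met
2. prescription drop-off log absent → not met
3. prescription-monitoring upload 40 days ago vs limit 30 → not met
4. controlled-substance inventory 66 days ago vs limit 60 → not met
5. after-hours emergency contact present → met
6. condition 'dispenses Schedule II substances' holds; days of controlled-substance discrepancy outstanding 8 > 7 → not met
7. condition 'performs sterile compounding' holds; patient counseling notice absent → not met
8. refrigeration temperature log review 118 days ago vs limit 90 → not met
9. condition 'offers immunizations' holds; board of pharmacy inspection 222 days ago vs limit 180 → not met
Not met: 2, 3, 4, 6, 7, 8, 9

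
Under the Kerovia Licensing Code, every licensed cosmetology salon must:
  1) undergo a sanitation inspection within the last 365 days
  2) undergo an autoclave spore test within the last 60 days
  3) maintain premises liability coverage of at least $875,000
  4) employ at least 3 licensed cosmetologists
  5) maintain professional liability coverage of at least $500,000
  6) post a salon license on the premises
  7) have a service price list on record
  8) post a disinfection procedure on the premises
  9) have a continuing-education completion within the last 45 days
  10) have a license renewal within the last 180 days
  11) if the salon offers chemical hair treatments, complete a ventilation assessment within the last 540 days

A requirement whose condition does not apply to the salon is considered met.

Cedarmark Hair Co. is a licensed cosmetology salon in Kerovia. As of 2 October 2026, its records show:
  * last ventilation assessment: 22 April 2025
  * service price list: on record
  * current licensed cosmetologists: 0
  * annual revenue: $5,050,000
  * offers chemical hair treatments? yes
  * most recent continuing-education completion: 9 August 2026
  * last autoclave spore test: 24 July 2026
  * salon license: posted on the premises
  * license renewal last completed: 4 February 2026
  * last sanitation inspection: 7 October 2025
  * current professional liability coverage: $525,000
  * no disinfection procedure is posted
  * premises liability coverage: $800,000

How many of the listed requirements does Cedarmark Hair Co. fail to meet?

1. sanitation inspection 360 days ago vs limit 365 → met
2. autoclave spore test 70 days ago vs limit 60 → not met
3. premises liability coverage $800,000 < $875,000 → not met
4. licensed cosmetologists 0 < 3 → not met
5. professional liability coverage $525,000 ≥ $500,000 → met
6. salon license present → met
7. service price list present → met
8. disinfection procedure absent → not met
9. continuing-education completion 54 days ago vs limit 45 → not met
10. license renewal 240 days ago vs limit 180 → not met
11. condition 'offers chemical hair treatments' holds; ventilation assessment 528 days ago vs limit 540 → met
Not met: 6 of 11

6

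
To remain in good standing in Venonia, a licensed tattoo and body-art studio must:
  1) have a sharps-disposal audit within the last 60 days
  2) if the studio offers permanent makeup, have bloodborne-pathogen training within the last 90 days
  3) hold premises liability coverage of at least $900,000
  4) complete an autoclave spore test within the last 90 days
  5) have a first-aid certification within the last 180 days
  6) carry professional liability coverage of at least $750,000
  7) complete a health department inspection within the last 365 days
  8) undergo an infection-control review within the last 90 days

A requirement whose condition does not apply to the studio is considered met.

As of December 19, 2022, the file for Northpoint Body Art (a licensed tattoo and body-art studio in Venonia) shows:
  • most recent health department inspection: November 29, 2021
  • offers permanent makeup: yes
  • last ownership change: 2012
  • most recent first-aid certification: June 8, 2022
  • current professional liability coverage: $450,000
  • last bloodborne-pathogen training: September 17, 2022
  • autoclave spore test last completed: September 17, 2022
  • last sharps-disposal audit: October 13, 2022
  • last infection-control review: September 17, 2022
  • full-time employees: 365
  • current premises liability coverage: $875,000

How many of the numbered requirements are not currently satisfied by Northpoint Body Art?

1. sharps-disposal audit 67 days ago vs limit 60 → not met
2. condition 'offers permanent makeup' holds; bloodborne-pathogen training 93 days ago vs limit 90 → not met
3. premises liability coverage $875,000 < $900,000 → not met
4. autoclave spore test 93 days ago vs limit 90 → not met
5. first-aid certification 194 days ago vs limit 180 → not met
6. professional liability coverage $450,000 < $750,000 → not met
7. health department inspection 385 days ago vs limit 365 → not met
8. infection-control review 93 days ago vs limit 90 → not met
Not met: 8 of 8

8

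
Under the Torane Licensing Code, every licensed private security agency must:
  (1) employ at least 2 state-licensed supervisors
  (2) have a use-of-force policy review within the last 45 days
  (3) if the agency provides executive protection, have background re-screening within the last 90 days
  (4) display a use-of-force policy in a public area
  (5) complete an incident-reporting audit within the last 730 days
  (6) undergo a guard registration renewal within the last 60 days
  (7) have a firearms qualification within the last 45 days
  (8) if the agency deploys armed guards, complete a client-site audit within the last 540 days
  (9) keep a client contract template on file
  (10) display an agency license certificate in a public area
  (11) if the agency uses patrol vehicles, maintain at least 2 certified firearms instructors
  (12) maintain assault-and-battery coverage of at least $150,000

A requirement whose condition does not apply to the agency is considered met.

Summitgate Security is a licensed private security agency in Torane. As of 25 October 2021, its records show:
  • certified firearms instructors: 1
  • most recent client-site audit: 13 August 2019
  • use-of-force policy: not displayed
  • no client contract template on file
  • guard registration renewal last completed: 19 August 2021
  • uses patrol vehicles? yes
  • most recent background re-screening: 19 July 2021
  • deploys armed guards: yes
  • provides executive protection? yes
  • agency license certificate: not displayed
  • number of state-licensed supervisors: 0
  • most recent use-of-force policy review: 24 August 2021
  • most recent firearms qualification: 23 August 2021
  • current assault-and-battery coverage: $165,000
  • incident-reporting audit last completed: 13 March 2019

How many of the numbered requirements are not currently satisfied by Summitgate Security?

1. state-licensed supervisors 0 < 2 → not met
2. use-of-force policy review 62 days ago vs limit 45 → not met
3. condition 'provides executive protection' holds; background re-screening 98 days ago vs limit 90 → not met
4. use-of-force policy absent → not met
5. incident-reporting audit 957 days ago vs limit 730 → not met
6. guard registration renewal 67 days ago vs limit 60 → not met
7. firearms qualification 63 days ago vs limit 45 → not met
8. condition 'deploys armed guards' holds; client-site audit 804 days ago vs limit 540 → not met
9. client contract template absent → not met
10. agency license certificate absent → not met
11. condition 'uses patrol vehicles' holds; certified firearms instructors 1 < 2 → not met
12. assault-and-battery coverage $165,000 ≥ $150,000 → met
Not met: 11 of 12

11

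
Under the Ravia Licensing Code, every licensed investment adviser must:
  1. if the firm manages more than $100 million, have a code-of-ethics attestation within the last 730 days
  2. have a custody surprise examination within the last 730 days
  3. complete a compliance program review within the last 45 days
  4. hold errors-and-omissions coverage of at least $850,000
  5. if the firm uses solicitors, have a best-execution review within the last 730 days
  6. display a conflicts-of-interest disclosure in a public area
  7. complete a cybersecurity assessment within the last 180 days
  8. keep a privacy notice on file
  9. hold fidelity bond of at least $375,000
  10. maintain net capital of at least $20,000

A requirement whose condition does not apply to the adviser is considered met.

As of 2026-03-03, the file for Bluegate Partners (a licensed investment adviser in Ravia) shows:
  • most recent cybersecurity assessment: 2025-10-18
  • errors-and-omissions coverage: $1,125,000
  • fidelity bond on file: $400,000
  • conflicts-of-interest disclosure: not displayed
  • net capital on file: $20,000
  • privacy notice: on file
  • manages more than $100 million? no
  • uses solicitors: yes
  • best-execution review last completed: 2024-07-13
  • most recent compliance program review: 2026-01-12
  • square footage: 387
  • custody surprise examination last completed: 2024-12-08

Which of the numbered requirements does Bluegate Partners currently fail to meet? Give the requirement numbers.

3, 6

1. condition 'manages more than $100 million' does not hold → requirement n/a → met
2. custody surprise examination 450 days ago vs limit 730 → met
3. compliance program review 50 days ago vs limit 45 → not met
4. errors-and-omissions coverage $1,125,000 ≥ $850,000 → met
5. condition 'uses solicitors' holds; best-execution review 598 days ago vs limit 730 → met
6. conflicts-of-interest disclosure absent → not met
7. cybersecurity assessment 136 days ago vs limit 180 → met
8. privacy notice present → met
9. fidelity bond $400,000 ≥ $375,000 → met
10. net capital $20,000 ≥ $20,000 → met
Not met: 3, 6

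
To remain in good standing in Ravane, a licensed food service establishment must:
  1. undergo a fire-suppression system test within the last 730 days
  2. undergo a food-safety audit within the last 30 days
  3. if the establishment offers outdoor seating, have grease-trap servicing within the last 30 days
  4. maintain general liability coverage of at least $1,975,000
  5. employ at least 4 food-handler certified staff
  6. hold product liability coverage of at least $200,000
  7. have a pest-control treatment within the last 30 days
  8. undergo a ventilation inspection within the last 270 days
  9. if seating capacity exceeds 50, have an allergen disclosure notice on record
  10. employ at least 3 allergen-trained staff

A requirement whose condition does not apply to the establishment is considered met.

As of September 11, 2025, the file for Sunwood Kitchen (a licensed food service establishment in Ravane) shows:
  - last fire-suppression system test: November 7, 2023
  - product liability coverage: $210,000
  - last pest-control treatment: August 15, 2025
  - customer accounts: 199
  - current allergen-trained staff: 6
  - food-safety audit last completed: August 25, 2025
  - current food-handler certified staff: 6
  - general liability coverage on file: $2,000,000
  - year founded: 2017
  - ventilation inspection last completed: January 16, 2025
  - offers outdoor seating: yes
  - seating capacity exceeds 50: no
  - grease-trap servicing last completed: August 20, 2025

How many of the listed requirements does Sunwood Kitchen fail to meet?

1. fire-suppression system test 674 days ago vs limit 730 → met
2. food-safety audit 17 days ago vs limit 30 → met
3. condition 'offers outdoor seating' holds; grease-trap servicing 22 days ago vs limit 30 → met
4. general liability coverage $2,000,000 ≥ $1,975,000 → met
5. food-handler certified staff 6 ≥ 4 → met
6. product liability coverage $210,000 ≥ $200,000 → met
7. pest-control treatment 27 days ago vs limit 30 → met
8. ventilation inspection 238 days ago vs limit 270 → met
9. condition 'seating capacity exceeds 50' does not hold → requirement n/a → met
10. allergen-trained staff 6 ≥ 3 → met
Not met: 0 of 10

0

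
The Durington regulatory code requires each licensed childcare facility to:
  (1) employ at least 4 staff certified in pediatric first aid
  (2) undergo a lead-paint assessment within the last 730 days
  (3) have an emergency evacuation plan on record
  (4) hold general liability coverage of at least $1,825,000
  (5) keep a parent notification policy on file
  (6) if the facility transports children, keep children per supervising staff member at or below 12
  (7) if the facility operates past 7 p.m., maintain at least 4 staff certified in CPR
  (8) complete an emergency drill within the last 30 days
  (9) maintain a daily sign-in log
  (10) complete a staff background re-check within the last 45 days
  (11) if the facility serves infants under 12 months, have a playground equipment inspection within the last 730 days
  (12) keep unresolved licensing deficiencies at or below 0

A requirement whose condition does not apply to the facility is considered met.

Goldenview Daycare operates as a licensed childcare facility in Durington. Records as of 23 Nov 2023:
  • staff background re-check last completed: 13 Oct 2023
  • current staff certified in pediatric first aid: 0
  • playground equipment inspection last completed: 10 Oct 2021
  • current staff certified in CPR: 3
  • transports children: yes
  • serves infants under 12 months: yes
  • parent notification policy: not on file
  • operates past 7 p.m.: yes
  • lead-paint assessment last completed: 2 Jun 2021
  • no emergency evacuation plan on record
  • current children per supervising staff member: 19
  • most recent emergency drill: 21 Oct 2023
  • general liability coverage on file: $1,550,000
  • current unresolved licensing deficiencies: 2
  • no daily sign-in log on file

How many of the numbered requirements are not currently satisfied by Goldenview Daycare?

11

1. staff certified in pediatric first aid 0 < 4 → not met
2. lead-paint assessment 904 days ago vs limit 730 → not met
3. emergency evacuation plan absent → not met
4. general liability coverage $1,550,000 < $1,825,000 → not met
5. parent notification policy absent → not met
6. condition 'transports children' holds; children per supervising staff member 19 > 12 → not met
7. condition 'operates past 7 p.m.' holds; staff certified in CPR 3 < 4 → not met
8. emergency drill 33 days ago vs limit 30 → not met
9. daily sign-in log absent → not met
10. staff background re-check 41 days ago vs limit 45 → met
11. condition 'serves infants under 12 months' holds; playground equipment inspection 774 days ago vs limit 730 → not met
12. unresolved licensing deficiencies 2 > 0 → not met
Not met: 11 of 12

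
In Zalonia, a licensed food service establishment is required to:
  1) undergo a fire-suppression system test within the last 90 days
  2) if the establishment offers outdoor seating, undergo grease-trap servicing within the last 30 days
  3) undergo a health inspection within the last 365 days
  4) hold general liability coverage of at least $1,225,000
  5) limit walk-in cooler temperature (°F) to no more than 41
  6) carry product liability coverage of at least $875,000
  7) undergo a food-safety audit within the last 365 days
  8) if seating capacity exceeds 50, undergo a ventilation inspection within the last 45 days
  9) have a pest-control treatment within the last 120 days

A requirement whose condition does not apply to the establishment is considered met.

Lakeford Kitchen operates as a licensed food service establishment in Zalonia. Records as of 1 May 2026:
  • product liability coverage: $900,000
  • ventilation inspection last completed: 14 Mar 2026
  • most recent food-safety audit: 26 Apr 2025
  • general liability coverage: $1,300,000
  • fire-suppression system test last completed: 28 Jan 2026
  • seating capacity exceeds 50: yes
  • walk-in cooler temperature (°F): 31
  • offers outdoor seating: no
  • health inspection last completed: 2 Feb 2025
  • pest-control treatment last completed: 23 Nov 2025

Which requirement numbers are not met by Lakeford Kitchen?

1. fire-suppression system test 93 days ago vs limit 90 → not met
2. condition 'offers outdoor seating' does not hold → requirement n/a → met
3. health inspection 453 days ago vs limit 365 → not met
4. general liability coverage $1,300,000 ≥ $1,225,000 → met
5. walk-in cooler temperature (°F) 31 ≤ 41 → met
6. product liability coverage $900,000 ≥ $875,000 → met
7. food-safety audit 370 days ago vs limit 365 → not met
8. condition 'seating capacity exceeds 50' holds; ventilation inspection 48 days ago vs limit 45 → not met
9. pest-control treatment 159 days ago vs limit 120 → not met
Not met: 1, 3, 7, 8, 9

1, 3, 7, 8, 9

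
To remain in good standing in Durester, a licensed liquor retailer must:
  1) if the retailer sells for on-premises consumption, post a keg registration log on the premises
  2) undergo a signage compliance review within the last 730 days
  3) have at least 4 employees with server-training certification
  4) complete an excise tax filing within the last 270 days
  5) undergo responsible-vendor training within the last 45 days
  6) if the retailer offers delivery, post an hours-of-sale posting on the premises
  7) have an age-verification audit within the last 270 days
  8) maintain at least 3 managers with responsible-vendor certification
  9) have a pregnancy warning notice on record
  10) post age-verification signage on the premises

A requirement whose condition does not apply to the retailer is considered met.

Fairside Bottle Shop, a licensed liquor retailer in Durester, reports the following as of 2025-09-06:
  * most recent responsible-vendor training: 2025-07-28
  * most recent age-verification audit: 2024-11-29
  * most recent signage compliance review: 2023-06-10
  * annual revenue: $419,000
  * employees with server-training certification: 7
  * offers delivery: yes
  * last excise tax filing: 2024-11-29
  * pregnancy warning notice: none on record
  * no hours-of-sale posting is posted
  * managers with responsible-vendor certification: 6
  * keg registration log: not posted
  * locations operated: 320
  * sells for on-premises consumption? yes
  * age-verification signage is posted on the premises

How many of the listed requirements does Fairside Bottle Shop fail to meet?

1. condition 'sells for on-premises consumption' holds; keg registration log absent → not met
2. signage compliance review 819 days ago vs limit 730 → not met
3. employees with server-training certification 7 ≥ 4 → met
4. excise tax filing 281 days ago vs limit 270 → not met
5. responsible-vendor training 40 days ago vs limit 45 → met
6. condition 'offers delivery' holds; hours-of-sale posting absent → not met
7. age-verification audit 281 days ago vs limit 270 → not met
8. managers with responsible-vendor certification 6 ≥ 3 → met
9. pregnancy warning notice absent → not met
10. age-verification signage present → met
Not met: 6 of 10

6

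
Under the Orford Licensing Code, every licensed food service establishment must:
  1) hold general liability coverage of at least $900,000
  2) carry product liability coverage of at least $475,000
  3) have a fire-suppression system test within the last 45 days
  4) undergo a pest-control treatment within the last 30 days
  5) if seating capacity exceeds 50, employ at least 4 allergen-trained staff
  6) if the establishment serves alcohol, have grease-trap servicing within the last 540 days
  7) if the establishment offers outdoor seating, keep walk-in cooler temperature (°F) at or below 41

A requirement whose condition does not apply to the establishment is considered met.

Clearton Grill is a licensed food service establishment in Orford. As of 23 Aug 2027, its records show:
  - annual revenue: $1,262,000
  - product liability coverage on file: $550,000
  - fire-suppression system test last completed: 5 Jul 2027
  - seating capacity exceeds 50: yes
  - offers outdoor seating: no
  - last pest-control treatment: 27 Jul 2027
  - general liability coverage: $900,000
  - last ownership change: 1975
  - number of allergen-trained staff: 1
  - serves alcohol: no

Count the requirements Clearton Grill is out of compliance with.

1. general liability coverage $900,000 ≥ $900,000 → met
2. product liability coverage $550,000 ≥ $475,000 → met
3. fire-suppression system test 49 days ago vs limit 45 → not met
4. pest-control treatment 27 days ago vs limit 30 → met
5. condition 'seating capacity exceeds 50' holds; allergen-trained staff 1 < 4 → not met
6. condition 'serves alcohol' does not hold → requirement n/a → met
7. condition 'offers outdoor seating' does not hold → requirement n/a → met
Not met: 2 of 7

2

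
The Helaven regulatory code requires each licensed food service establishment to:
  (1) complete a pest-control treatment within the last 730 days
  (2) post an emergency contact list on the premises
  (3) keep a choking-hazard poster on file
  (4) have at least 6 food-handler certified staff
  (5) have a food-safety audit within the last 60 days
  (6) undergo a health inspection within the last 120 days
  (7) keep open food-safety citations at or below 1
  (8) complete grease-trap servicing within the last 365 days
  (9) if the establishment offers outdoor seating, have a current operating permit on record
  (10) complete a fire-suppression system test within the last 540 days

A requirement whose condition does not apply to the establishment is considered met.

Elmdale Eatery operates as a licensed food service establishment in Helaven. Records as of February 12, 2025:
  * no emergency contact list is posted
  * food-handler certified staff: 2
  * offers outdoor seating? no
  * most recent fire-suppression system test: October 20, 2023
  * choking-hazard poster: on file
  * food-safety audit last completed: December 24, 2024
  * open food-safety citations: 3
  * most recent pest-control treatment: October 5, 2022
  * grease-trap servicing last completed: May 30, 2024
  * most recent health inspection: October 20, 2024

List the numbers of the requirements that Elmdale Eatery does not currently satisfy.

1, 2, 4, 7

1. pest-control treatment 861 days ago vs limit 730 → not met
2. emergency contact list absent → not met
3. choking-hazard poster present → met
4. food-handler certified staff 2 < 6 → not met
5. food-safety audit 50 days ago vs limit 60 → met
6. health inspection 115 days ago vs limit 120 → met
7. open food-safety citations 3 > 1 → not met
8. grease-trap servicing 258 days ago vs limit 365 → met
9. condition 'offers outdoor seating' does not hold → requirement n/a → met
10. fire-suppression system test 481 days ago vs limit 540 → met
Not met: 1, 2, 4, 7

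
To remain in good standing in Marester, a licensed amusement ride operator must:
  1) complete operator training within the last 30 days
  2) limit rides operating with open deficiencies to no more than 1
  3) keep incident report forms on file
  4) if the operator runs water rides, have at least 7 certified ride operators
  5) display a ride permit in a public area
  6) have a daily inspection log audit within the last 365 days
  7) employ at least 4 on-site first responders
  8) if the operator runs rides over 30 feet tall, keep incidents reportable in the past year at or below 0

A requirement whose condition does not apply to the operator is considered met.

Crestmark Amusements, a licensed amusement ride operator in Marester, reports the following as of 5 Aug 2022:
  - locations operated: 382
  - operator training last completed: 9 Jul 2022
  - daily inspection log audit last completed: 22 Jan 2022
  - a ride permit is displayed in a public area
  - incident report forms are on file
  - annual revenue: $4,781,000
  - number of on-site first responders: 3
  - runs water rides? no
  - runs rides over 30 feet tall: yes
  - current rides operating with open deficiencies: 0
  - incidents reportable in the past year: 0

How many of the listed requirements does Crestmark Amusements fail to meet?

1

1. operator training 27 days ago vs limit 30 → met
2. rides operating with open deficiencies 0 ≤ 1 → met
3. incident report forms present → met
4. condition 'runs water rides' does not hold → requirement n/a → met
5. ride permit present → met
6. daily inspection log audit 195 days ago vs limit 365 → met
7. on-site first responders 3 < 4 → not met
8. condition 'runs rides over 30 feet tall' holds; incidents reportable in the past year 0 ≤ 0 → met
Not met: 1 of 8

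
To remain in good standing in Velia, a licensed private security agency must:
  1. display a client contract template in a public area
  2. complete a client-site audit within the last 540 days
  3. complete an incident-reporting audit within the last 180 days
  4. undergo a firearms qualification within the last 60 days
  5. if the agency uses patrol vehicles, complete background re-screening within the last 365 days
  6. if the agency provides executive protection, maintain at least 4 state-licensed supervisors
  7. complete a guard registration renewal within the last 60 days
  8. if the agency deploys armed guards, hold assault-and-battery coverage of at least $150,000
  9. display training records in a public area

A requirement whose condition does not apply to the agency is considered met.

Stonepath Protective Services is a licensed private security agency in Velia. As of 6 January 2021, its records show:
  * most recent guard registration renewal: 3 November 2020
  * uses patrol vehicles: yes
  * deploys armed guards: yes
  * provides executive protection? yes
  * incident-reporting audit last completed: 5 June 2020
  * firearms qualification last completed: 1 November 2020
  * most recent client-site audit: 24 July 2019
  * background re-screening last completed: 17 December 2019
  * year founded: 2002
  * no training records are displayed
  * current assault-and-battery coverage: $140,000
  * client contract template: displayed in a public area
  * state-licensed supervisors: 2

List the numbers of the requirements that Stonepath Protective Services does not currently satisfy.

1. client contract template present → met
2. client-site audit 532 days ago vs limit 540 → met
3. incident-reporting audit 215 days ago vs limit 180 → not met
4. firearms qualification 66 days ago vs limit 60 → not met
5. condition 'uses patrol vehicles' holds; background re-screening 386 days ago vs limit 365 → not met
6. condition 'provides executive protection' holds; state-licensed supervisors 2 < 4 → not met
7. guard registration renewal 64 days ago vs limit 60 → not met
8. condition 'deploys armed guards' holds; assault-and-battery coverage $140,000 < $150,000 → not met
9. training records absent → not met
Not met: 3, 4, 5, 6, 7, 8, 9

3, 4, 5, 6, 7, 8, 9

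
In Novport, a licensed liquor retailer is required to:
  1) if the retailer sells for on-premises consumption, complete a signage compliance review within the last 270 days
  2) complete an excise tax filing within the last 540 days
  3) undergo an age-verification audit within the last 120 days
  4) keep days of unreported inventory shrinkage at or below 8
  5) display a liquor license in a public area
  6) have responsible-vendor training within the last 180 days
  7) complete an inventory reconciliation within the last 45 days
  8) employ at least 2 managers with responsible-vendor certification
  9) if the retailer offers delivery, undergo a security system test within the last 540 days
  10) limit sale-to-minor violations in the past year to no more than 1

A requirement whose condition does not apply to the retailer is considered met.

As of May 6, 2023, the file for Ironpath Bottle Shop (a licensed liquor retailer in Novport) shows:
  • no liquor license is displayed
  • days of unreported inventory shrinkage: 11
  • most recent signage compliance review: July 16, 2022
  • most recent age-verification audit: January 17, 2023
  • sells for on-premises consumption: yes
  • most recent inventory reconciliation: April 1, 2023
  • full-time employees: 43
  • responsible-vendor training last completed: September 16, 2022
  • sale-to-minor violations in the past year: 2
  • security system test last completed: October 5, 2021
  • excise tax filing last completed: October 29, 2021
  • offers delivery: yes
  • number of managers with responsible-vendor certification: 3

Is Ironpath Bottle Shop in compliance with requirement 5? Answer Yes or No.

No

5. liquor license absent → not met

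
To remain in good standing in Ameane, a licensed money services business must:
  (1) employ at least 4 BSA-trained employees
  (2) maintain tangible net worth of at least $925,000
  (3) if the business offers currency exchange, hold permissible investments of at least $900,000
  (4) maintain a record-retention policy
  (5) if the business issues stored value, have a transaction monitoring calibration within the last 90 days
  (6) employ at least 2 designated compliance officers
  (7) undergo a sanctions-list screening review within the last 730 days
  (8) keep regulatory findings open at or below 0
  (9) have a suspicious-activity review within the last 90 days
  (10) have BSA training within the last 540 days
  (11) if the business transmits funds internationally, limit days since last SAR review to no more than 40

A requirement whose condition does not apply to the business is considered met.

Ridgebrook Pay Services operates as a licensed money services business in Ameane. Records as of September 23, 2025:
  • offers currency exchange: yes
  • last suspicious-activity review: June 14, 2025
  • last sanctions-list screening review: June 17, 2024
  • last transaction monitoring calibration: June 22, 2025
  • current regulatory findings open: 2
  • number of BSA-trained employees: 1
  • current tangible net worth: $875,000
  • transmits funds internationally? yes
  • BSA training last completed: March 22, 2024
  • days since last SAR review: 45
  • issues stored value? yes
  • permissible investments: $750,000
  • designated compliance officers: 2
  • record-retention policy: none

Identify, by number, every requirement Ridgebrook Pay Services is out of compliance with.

1. BSA-trained employees 1 < 4 → not met
2. tangible net worth $875,000 < $925,000 → not met
3. condition 'offers currency exchange' holds; permissible investments $750,000 < $900,000 → not met
4. record-retention policy absent → not met
5. condition 'issues stored value' holds; transaction monitoring calibration 93 days ago vs limit 90 → not met
6. designated compliance officers 2 ≥ 2 → met
7. sanctions-list screening review 463 days ago vs limit 730 → met
8. regulatory findings open 2 > 0 → not met
9. suspicious-activity review 101 days ago vs limit 90 → not met
10. BSA training 550 days ago vs limit 540 → not met
11. condition 'transmits funds internationally' holds; days since last SAR review 45 > 40 → not met
Not met: 1, 2, 3, 4, 5, 8, 9, 10, 11

1, 2, 3, 4, 5, 8, 9, 10, 11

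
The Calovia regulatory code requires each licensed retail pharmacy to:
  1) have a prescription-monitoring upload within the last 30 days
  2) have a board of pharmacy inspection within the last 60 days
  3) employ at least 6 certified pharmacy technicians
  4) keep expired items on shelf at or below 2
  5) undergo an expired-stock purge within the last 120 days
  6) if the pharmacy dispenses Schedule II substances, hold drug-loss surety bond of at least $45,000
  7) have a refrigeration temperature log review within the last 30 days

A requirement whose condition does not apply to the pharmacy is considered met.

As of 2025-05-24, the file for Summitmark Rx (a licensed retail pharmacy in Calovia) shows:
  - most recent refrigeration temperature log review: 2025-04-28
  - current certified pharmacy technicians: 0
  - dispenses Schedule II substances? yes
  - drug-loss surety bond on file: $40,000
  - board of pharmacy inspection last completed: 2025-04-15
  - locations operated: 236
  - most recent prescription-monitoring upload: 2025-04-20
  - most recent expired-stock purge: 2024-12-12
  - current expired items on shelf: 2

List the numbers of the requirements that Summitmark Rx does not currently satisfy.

1, 3, 5, 6

1. prescription-monitoring upload 34 days ago vs limit 30 → not met
2. board of pharmacy inspection 39 days ago vs limit 60 → met
3. certified pharmacy technicians 0 < 6 → not met
4. expired items on shelf 2 ≤ 2 → met
5. expired-stock purge 163 days ago vs limit 120 → not met
6. condition 'dispenses Schedule II substances' holds; drug-loss surety bond $40,000 < $45,000 → not met
7. refrigeration temperature log review 26 days ago vs limit 30 → met
Not met: 1, 3, 5, 6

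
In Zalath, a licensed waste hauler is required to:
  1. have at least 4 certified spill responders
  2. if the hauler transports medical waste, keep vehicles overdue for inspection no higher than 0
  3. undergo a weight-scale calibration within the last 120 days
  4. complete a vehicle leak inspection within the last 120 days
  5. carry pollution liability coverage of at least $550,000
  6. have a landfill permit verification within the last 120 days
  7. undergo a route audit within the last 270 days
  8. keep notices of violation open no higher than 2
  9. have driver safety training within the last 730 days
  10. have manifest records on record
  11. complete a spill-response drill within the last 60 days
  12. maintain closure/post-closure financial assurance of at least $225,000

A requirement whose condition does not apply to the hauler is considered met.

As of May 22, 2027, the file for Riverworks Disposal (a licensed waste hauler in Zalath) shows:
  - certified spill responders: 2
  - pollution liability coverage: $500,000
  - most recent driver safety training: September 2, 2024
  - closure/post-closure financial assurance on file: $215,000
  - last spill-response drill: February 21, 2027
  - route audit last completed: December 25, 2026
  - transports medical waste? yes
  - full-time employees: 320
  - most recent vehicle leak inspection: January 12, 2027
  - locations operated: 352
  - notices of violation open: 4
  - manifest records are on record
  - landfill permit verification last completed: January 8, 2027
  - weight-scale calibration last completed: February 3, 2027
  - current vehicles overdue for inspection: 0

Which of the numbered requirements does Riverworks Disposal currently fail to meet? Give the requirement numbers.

1, 4, 5, 6, 8, 9, 11, 12

1. certified spill responders 2 < 4 → not met
2. condition 'transports medical waste' holds; vehicles overdue for inspection 0 ≤ 0 → met
3. weight-scale calibration 108 days ago vs limit 120 → met
4. vehicle leak inspection 130 days ago vs limit 120 → not met
5. pollution liability coverage $500,000 < $550,000 → not met
6. landfill permit verification 134 days ago vs limit 120 → not met
7. route audit 148 days ago vs limit 270 → met
8. notices of violation open 4 > 2 → not met
9. driver safety training 992 days ago vs limit 730 → not met
10. manifest records present → met
11. spill-response drill 90 days ago vs limit 60 → not met
12. closure/post-closure financial assurance $215,000 < $225,000 → not met
Not met: 1, 4, 5, 6, 8, 9, 11, 12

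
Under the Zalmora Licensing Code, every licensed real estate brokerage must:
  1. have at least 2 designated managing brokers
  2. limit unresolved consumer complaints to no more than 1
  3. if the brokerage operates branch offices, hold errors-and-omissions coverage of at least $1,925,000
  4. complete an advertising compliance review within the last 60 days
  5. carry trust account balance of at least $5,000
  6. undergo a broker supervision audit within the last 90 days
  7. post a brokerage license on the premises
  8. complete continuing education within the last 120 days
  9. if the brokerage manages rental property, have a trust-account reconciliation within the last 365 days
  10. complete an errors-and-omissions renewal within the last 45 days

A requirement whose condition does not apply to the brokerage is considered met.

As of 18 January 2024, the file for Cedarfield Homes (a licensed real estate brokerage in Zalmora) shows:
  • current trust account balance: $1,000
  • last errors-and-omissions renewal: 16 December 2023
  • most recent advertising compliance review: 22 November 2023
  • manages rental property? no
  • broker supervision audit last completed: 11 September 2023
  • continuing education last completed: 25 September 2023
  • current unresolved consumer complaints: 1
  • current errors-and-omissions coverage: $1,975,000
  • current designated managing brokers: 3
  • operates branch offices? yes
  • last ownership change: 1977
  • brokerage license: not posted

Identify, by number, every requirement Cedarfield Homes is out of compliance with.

5, 6, 7

1. designated managing brokers 3 ≥ 2 → met
2. unresolved consumer complaints 1 ≤ 1 → met
3. condition 'operates branch offices' holds; errors-and-omissions coverage $1,975,000 ≥ $1,925,000 → met
4. advertising compliance review 57 days ago vs limit 60 → met
5. trust account balance $1,000 < $5,000 → not met
6. broker supervision audit 129 days ago vs limit 90 → not met
7. brokerage license absent → not met
8. continuing education 115 days ago vs limit 120 → met
9. condition 'manages rental property' does not hold → requirement n/a → met
10. errors-and-omissions renewal 33 days ago vs limit 45 → met
Not met: 5, 6, 7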